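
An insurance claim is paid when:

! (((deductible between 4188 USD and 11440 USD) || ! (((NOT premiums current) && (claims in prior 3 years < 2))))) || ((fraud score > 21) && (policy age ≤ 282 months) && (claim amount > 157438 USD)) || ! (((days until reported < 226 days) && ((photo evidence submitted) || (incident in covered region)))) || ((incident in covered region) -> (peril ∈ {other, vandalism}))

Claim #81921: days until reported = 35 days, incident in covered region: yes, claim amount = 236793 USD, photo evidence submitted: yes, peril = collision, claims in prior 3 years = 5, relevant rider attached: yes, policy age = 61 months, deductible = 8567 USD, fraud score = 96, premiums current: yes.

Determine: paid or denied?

Atomic conditions:
  deductible between 4188 USD and 11440 USD: 8567 in [4188, 11440] is true
  NOT premiums current: yes → false
  claims in prior 3 years < 2: 5 < 2 is false
  fraud score > 21: 96 > 21 is true
  policy age ≤ 282 months: 61 ≤ 282 is true
  claim amount > 157438 USD: 236793 > 157438 is true
  days until reported < 226 days: 35 < 226 is true
  photo evidence submitted: yes → true
  incident in covered region: yes → true
  peril ∈ {other, vandalism}: collision is not in the set → false
Combine:
[1.1.2.1] false AND false = false
[1.1.2] NOT false = true
[1.1] true OR true = true
[1] NOT true = false
[2] true AND true AND true = true
[3.1.2] true OR true = true
[3.1] true AND true = true
[3] NOT true = false
[4] true → false = false
[root] false OR true OR false OR false = true
Overall: true → paid

Paid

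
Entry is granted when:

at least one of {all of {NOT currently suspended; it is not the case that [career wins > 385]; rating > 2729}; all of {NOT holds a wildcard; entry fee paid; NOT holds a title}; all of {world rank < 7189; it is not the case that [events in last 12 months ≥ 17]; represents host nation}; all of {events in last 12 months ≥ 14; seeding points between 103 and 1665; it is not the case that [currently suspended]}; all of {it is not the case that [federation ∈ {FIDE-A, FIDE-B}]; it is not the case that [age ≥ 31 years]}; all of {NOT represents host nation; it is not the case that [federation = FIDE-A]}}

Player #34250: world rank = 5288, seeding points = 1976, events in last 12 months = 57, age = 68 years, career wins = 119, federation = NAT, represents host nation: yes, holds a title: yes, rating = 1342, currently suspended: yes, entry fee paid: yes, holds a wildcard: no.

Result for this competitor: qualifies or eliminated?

Atomic conditions:
  NOT currently suspended: yes → false
  career wins > 385: 119 > 385 is false
  rating > 2729: 1342 > 2729 is false
  NOT holds a wildcard: no → true
  entry fee paid: yes → true
  NOT holds a title: yes → false
  world rank < 7189: 5288 < 7189 is true
  events in last 12 months ≥ 17: 57 ≥ 17 is true
  represents host nation: yes → true
  events in last 12 months ≥ 14: 57 ≥ 14 is true
  seeding points between 103 and 1665: 1976 in [103, 1665] is false
  currently suspended: yes → true
  federation ∈ {FIDE-A, FIDE-B}: NAT is not in the set → false
  age ≥ 31 years: 68 ≥ 31 is true
  NOT represents host nation: yes → false
  federation = FIDE-A: NAT == FIDE-A is false
Combine:
[1.2] NOT false = true
[1] false AND true AND false = false
[2] true AND true AND false = false
[3.2] NOT true = false
[3] true AND false AND true = false
[4.3] NOT true = false
[4] true AND false AND false = false
[5.1] NOT false = true
[5.2] NOT true = false
[5] true AND false = false
[6.2] NOT false = true
[6] false AND true = false
[root] false OR false OR false OR false OR false OR false = false
Overall: false → eliminated

Eliminated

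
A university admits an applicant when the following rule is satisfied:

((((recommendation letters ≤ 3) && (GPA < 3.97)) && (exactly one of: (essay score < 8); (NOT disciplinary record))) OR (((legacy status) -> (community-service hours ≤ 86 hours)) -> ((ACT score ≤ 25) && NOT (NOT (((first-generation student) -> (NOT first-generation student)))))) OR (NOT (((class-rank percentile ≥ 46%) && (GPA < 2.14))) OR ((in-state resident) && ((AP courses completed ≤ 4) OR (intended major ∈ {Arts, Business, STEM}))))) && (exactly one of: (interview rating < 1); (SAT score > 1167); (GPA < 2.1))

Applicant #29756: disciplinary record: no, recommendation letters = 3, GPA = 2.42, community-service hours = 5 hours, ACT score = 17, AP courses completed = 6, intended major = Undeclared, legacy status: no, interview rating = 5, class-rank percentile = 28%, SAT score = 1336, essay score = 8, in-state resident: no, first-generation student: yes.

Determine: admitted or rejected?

Admitted

Atomic conditions:
  recommendation letters ≤ 3: 3 ≤ 3 is true
  GPA < 3.97: 2.42 < 3.97 is true
  essay score < 8: 8 < 8 is false
  NOT disciplinary record: no → true
  legacy status: no → false
  community-service hours ≤ 86 hours: 5 ≤ 86 is true
  ACT score ≤ 25: 17 ≤ 25 is true
  first-generation student: yes → true
  NOT first-generation student: yes → false
  class-rank percentile ≥ 46%: 28 ≥ 46 is false
  GPA < 2.14: 2.42 < 2.14 is false
  in-state resident: no → false
  AP courses completed ≤ 4: 6 ≤ 4 is false
  intended major ∈ {Arts, Business, STEM}: Undeclared is not in the set → false
  interview rating < 1: 5 < 1 is false
  SAT score > 1167: 1336 > 1167 is true
  GPA < 2.1: 2.42 < 2.1 is false
Combine:
[1.1.1] true AND true = true
[1.1.2] exactly-one(false, true) = true
[1.1] true AND true = true
[1.2.1] false → true (antecedent false ⇒ implication holds) = true
[1.2.2.2.1.1] true → false = false
[1.2.2.2.1] NOT false = true
[1.2.2.2] NOT true = false
[1.2.2] true AND false = false
[1.2] true → false = false
[1.3.1.1] false AND false = false
[1.3.1] NOT false = true
[1.3.2.2] false OR false = false
[1.3.2] false AND false = false
[1.3] true OR false = true
[1] true OR false OR true = true
[2] exactly-one(false, true, false) = true
[root] true AND true = true
Overall: true → admitted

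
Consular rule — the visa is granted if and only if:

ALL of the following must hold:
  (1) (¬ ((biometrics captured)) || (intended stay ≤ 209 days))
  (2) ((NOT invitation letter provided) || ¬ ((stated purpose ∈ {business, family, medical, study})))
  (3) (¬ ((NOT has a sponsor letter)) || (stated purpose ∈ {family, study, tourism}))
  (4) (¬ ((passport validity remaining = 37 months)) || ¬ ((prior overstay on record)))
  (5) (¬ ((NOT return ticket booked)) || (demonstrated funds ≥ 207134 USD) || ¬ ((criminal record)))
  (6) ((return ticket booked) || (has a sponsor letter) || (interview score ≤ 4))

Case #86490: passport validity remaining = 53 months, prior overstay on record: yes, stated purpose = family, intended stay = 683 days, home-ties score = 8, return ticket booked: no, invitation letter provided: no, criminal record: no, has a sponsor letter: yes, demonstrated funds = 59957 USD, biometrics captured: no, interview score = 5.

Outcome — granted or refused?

Atomic conditions:
  biometrics captured: no → false
  intended stay ≤ 209 days: 683 ≤ 209 is false
  NOT invitation letter provided: no → true
  stated purpose ∈ {business, family, medical, study}: family is in the set → true
  NOT has a sponsor letter: yes → false
  stated purpose ∈ {family, study, tourism}: family is in the set → true
  passport validity remaining = 37 months: 53 == 37 is false
  prior overstay on record: yes → true
  NOT return ticket booked: no → true
  demonstrated funds ≥ 207134 USD: 59957 ≥ 207134 is false
  criminal record: no → false
  return ticket booked: no → false
  has a sponsor letter: yes → true
  interview score ≤ 4: 5 ≤ 4 is false
Combine:
[1.1] NOT false = true
[1] true OR false = true
[2.2] NOT true = false
[2] true OR false = true
[3.1] NOT false = true
[3] true OR true = true
[4.1] NOT false = true
[4.2] NOT true = false
[4] true OR false = true
[5.1] NOT true = false
[5.3] NOT false = true
[5] false OR false OR true = true
[6] false OR true OR false = true
[root] true AND true AND true AND true AND true AND true = true
Overall: true → granted

Granted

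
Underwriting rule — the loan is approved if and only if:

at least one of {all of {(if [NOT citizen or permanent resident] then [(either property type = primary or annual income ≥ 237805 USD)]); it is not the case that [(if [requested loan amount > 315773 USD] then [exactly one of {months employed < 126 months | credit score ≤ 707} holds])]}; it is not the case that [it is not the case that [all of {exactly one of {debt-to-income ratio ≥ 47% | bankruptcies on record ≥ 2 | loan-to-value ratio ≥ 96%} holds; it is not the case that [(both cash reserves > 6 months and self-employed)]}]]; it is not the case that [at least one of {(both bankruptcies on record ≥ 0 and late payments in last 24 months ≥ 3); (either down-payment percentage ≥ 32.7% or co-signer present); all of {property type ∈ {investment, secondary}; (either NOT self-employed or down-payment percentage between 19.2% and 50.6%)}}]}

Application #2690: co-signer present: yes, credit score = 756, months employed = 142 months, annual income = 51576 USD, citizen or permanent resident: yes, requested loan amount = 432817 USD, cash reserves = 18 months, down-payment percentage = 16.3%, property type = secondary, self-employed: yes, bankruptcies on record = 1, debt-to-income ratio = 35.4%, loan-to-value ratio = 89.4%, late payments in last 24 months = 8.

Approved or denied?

Atomic conditions:
  NOT citizen or permanent resident: yes → false
  property type = primary: secondary == primary is false
  annual income ≥ 237805 USD: 51576 ≥ 237805 is false
  requested loan amount > 315773 USD: 432817 > 315773 is true
  months employed < 126 months: 142 < 126 is false
  credit score ≤ 707: 756 ≤ 707 is false
  debt-to-income ratio ≥ 47%: 35.4 ≥ 47 is false
  bankruptcies on record ≥ 2: 1 ≥ 2 is false
  loan-to-value ratio ≥ 96%: 89.4 ≥ 96 is false
  cash reserves > 6 months: 18 > 6 is true
  self-employed: yes → true
  bankruptcies on record ≥ 0: 1 ≥ 0 is true
  late payments in last 24 months ≥ 3: 8 ≥ 3 is true
  down-payment percentage ≥ 32.7%: 16.3 ≥ 32.7 is false
  co-signer present: yes → true
  property type ∈ {investment, secondary}: secondary is in the set → true
  NOT self-employed: yes → false
  down-payment percentage between 19.2% and 50.6%: 16.3 in [19.2, 50.6] is false
Combine:
[1.1.2] false OR false = false
[1.1] false → false (antecedent false ⇒ implication holds) = true
[1.2.1.2] exactly-one(false, false) = false
[1.2.1] true → false = false
[1.2] NOT false = true
[1] true AND true = true
[2.1.1.1] exactly-one(false, false, false) = false
[2.1.1.2.1] true AND true = true
[2.1.1.2] NOT true = false
[2.1.1] false AND false = false
[2.1] NOT false = true
[2] NOT true = false
[3.1.1] true AND true = true
[3.1.2] false OR true = true
[3.1.3.2] false OR false = false
[3.1.3] true AND false = false
[3.1] true OR true OR false = true
[3] NOT true = false
[root] true OR false OR false = true
Overall: true → approved

Approved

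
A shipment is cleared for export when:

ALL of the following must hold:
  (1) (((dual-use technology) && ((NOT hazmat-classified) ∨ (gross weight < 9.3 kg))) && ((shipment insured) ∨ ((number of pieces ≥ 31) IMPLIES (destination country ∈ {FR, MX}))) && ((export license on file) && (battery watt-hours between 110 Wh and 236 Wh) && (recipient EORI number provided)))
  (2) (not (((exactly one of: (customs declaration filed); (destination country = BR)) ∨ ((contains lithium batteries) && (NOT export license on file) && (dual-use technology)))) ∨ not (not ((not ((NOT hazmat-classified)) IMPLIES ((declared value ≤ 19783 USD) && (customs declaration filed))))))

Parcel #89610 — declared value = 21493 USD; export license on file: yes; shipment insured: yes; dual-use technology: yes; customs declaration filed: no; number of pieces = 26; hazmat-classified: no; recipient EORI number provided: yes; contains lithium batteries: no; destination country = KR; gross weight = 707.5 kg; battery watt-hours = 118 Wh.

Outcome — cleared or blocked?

Cleared

Atomic conditions:
  dual-use technology: yes → true
  NOT hazmat-classified: no → true
  gross weight < 9.3 kg: 707.5 < 9.3 is false
  shipment insured: yes → true
  number of pieces ≥ 31: 26 ≥ 31 is false
  destination country ∈ {FR, MX}: KR is not in the set → false
  export license on file: yes → true
  battery watt-hours between 110 Wh and 236 Wh: 118 in [110, 236] is true
  recipient EORI number provided: yes → true
  customs declaration filed: no → false
  destination country = BR: KR == BR is false
  contains lithium batteries: no → false
  NOT export license on file: yes → false
  declared value ≤ 19783 USD: 21493 ≤ 19783 is false
Combine:
[1.1.2] true OR false = true
[1.1] true AND true = true
[1.2.2] false → false (antecedent false ⇒ implication holds) = true
[1.2] true OR true = true
[1.3] true AND true AND true = true
[1] true AND true AND true = true
[2.1.1.1] exactly-one(false, false) = false
[2.1.1.2] false AND false AND true = false
[2.1.1] false OR false = false
[2.1] NOT false = true
[2.2.1.1.1] NOT true = false
[2.2.1.1.2] false AND false = false
[2.2.1.1] false → false (antecedent false ⇒ implication holds) = true
[2.2.1] NOT true = false
[2.2] NOT false = true
[2] true OR true = true
[root] true AND true = true
Overall: true → cleared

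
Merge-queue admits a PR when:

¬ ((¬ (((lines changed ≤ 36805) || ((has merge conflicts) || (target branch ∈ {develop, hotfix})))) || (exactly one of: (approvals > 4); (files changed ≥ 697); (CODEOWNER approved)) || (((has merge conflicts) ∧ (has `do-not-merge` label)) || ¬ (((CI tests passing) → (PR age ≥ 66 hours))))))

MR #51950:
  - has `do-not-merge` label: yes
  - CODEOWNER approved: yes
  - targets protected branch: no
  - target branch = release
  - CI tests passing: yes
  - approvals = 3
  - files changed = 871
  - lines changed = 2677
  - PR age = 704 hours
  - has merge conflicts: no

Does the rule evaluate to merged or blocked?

Atomic conditions:
  lines changed ≤ 36805: 2677 ≤ 36805 is true
  has merge conflicts: no → false
  target branch ∈ {develop, hotfix}: release is not in the set → false
  approvals > 4: 3 > 4 is false
  files changed ≥ 697: 871 ≥ 697 is true
  CODEOWNER approved: yes → true
  has `do-not-merge` label: yes → true
  CI tests passing: yes → true
  PR age ≥ 66 hours: 704 ≥ 66 is true
Combine:
[1.1.1.2] false OR false = false
[1.1.1] true OR false = true
[1.1] NOT true = false
[1.2] exactly-one(false, true, true) = false
[1.3.1] false AND true = false
[1.3.2.1] true → true = true
[1.3.2] NOT true = false
[1.3] false OR false = false
[1] false OR false OR false = false
[root] NOT false = true
Overall: true → merged

Merged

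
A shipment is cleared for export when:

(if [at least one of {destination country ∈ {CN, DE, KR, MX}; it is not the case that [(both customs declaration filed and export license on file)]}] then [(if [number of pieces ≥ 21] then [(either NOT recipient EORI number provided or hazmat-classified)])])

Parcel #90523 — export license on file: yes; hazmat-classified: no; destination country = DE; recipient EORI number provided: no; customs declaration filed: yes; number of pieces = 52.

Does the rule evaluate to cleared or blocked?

Cleared

Atomic conditions:
  destination country ∈ {CN, DE, KR, MX}: DE is in the set → true
  customs declaration filed: yes → true
  export license on file: yes → true
  number of pieces ≥ 21: 52 ≥ 21 is true
  NOT recipient EORI number provided: no → true
  hazmat-classified: no → false
Combine:
[1.2.1] true AND true = true
[1.2] NOT true = false
[1] true OR false = true
[2.2] true OR false = true
[2] true → true = true
[root] true → true = true
Overall: true → cleared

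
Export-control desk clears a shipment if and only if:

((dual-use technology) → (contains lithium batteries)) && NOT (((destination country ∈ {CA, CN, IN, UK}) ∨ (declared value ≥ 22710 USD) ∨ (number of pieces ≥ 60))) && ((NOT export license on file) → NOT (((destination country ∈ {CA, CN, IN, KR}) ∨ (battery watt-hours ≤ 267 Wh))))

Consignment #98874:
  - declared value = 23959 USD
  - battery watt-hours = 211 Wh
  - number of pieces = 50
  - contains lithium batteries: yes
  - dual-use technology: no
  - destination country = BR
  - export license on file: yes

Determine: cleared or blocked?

Blocked

Atomic conditions:
  dual-use technology: no → false
  contains lithium batteries: yes → true
  destination country ∈ {CA, CN, IN, UK}: BR is not in the set → false
  declared value ≥ 22710 USD: 23959 ≥ 22710 is true
  number of pieces ≥ 60: 50 ≥ 60 is false
  NOT export license on file: yes → false
  destination country ∈ {CA, CN, IN, KR}: BR is not in the set → false
  battery watt-hours ≤ 267 Wh: 211 ≤ 267 is true
Combine:
[1] false → true (antecedent false ⇒ implication holds) = true
[2.1] false OR true OR false = true
[2] NOT true = false
[3.2.1] false OR true = true
[3.2] NOT true = false
[3] false → false (antecedent false ⇒ implication holds) = true
[root] true AND false AND true = false
Overall: false → blocked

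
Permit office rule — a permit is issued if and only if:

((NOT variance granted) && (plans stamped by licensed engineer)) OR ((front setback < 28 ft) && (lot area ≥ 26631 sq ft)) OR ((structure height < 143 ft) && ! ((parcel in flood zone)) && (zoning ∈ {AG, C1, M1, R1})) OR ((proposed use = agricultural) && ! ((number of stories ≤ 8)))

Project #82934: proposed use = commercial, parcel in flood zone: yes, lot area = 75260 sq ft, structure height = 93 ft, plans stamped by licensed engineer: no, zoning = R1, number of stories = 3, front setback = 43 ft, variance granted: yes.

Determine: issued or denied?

Atomic conditions:
  NOT variance granted: yes → false
  plans stamped by licensed engineer: no → false
  front setback < 28 ft: 43 < 28 is false
  lot area ≥ 26631 sq ft: 75260 ≥ 26631 is true
  structure height < 143 ft: 93 < 143 is true
  parcel in flood zone: yes → true
  zoning ∈ {AG, C1, M1, R1}: R1 is in the set → true
  proposed use = agricultural: commercial == agricultural is false
  number of stories ≤ 8: 3 ≤ 8 is true
Combine:
[1] false AND false = false
[2] false AND true = false
[3.2] NOT true = false
[3] true AND false AND true = false
[4.2] NOT true = false
[4] false AND false = false
[root] false OR false OR false OR false = false
Overall: false → denied

Denied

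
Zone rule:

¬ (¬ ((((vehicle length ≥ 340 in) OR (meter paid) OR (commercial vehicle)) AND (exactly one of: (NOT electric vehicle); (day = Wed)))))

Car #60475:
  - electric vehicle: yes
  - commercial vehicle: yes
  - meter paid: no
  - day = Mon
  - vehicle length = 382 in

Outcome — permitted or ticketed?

Ticketed

Atomic conditions:
  vehicle length ≥ 340 in: 382 ≥ 340 is true
  meter paid: no → false
  commercial vehicle: yes → true
  NOT electric vehicle: yes → false
  day = Wed: Mon == Wed is false
Combine:
[1.1.1] true OR false OR true = true
[1.1.2] exactly-one(false, false) = false
[1.1] true AND false = false
[1] NOT false = true
[root] NOT true = false
Overall: false → ticketed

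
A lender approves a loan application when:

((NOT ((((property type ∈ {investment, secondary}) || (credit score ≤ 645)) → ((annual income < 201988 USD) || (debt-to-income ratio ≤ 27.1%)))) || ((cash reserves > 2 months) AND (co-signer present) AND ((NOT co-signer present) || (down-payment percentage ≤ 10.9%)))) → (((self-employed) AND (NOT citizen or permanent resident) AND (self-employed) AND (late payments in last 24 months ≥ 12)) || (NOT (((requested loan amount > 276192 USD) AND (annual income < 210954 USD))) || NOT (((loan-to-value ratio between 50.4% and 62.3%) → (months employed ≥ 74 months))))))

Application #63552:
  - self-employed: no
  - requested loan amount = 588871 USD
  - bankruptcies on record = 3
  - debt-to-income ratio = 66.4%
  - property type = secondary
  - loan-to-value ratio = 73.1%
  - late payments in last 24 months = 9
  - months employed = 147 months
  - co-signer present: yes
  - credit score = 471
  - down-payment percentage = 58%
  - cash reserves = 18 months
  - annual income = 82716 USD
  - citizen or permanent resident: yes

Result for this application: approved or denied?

Approved

Atomic conditions:
  property type ∈ {investment, secondary}: secondary is in the set → true
  credit score ≤ 645: 471 ≤ 645 is true
  annual income < 201988 USD: 82716 < 201988 is true
  debt-to-income ratio ≤ 27.1%: 66.4 ≤ 27.1 is false
  cash reserves > 2 months: 18 > 2 is true
  co-signer present: yes → true
  NOT co-signer present: yes → false
  down-payment percentage ≤ 10.9%: 58 ≤ 10.9 is false
  self-employed: no → false
  NOT citizen or permanent resident: yes → false
  late payments in last 24 months ≥ 12: 9 ≥ 12 is false
  requested loan amount > 276192 USD: 588871 > 276192 is true
  annual income < 210954 USD: 82716 < 210954 is true
  loan-to-value ratio between 50.4% and 62.3%: 73.1 in [50.4, 62.3] is false
  months employed ≥ 74 months: 147 ≥ 74 is true
Combine:
[1.1.1.1] true OR true = true
[1.1.1.2] true OR false = true
[1.1.1] true → true = true
[1.1] NOT true = false
[1.2.3] false OR false = false
[1.2] true AND true AND false = false
[1] false OR false = false
[2.1] false AND false AND false AND false = false
[2.2.1.1] true AND true = true
[2.2.1] NOT true = false
[2.2.2.1] false → true (antecedent false ⇒ implication holds) = true
[2.2.2] NOT true = false
[2.2] false OR false = false
[2] false OR false = false
[root] false → false (antecedent false ⇒ implication holds) = true
Overall: true → approved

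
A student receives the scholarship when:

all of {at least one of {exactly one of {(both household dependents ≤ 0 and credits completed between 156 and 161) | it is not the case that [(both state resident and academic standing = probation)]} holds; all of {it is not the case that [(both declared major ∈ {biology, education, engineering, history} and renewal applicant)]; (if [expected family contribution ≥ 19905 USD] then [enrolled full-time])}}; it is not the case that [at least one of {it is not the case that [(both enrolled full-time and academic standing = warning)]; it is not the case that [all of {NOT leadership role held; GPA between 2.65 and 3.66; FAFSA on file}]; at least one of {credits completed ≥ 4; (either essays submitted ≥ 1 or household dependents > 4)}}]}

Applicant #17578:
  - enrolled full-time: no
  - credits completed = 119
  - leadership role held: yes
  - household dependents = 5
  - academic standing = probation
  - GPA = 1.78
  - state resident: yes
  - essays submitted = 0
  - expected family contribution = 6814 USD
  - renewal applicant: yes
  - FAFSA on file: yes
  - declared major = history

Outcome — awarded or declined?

Atomic conditions:
  household dependents ≤ 0: 5 ≤ 0 is false
  credits completed between 156 and 161: 119 in [156, 161] is false
  state resident: yes → true
  academic standing = probation: probation == probation is true
  declared major ∈ {biology, education, engineering, history}: history is in the set → true
  renewal applicant: yes → true
  expected family contribution ≥ 19905 USD: 6814 ≥ 19905 is false
  enrolled full-time: no → false
  academic standing = warning: probation == warning is false
  NOT leadership role held: yes → false
  GPA between 2.65 and 3.66: 1.78 in [2.65, 3.66] is false
  FAFSA on file: yes → true
  credits completed ≥ 4: 119 ≥ 4 is true
  essays submitted ≥ 1: 0 ≥ 1 is false
  household dependents > 4: 5 > 4 is true
Combine:
[1.1.1] false AND false = false
[1.1.2.1] true AND true = true
[1.1.2] NOT true = false
[1.1] exactly-one(false, false) = false
[1.2.1.1] true AND true = true
[1.2.1] NOT true = false
[1.2.2] false → false (antecedent false ⇒ implication holds) = true
[1.2] false AND true = false
[1] false OR false = false
[2.1.1.1] false AND false = false
[2.1.1] NOT false = true
[2.1.2.1] false AND false AND true = false
[2.1.2] NOT false = true
[2.1.3.2] false OR true = true
[2.1.3] true OR true = true
[2.1] true OR true OR true = true
[2] NOT true = false
[root] false AND false = false
Overall: false → declined

Declined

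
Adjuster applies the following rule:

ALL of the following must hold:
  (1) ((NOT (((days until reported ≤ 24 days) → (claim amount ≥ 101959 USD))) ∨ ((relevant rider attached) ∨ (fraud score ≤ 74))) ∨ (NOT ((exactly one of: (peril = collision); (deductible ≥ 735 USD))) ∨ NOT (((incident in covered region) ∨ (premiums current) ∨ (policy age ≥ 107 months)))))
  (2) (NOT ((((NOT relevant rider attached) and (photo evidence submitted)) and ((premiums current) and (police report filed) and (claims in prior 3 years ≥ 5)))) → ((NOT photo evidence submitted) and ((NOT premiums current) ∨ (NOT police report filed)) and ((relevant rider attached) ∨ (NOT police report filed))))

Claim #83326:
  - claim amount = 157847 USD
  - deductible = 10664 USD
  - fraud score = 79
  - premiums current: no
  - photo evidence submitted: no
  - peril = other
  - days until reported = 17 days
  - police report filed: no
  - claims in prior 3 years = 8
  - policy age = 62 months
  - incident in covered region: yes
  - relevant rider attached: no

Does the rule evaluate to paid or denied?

Atomic conditions:
  days until reported ≤ 24 days: 17 ≤ 24 is true
  claim amount ≥ 101959 USD: 157847 ≥ 101959 is true
  relevant rider attached: no → false
  fraud score ≤ 74: 79 ≤ 74 is false
  peril = collision: other == collision is false
  deductible ≥ 735 USD: 10664 ≥ 735 is true
  incident in covered region: yes → true
  premiums current: no → false
  policy age ≥ 107 months: 62 ≥ 107 is false
  NOT relevant rider attached: no → true
  photo evidence submitted: no → false
  police report filed: no → false
  claims in prior 3 years ≥ 5: 8 ≥ 5 is true
  NOT photo evidence submitted: no → true
  NOT premiums current: no → true
  NOT police report filed: no → true
Combine:
[1.1.1.1] true → true = true
[1.1.1] NOT true = false
[1.1.2] false OR false = false
[1.1] false OR false = false
[1.2.1.1] exactly-one(false, true) = true
[1.2.1] NOT true = false
[1.2.2.1] true OR false OR false = true
[1.2.2] NOT true = false
[1.2] false OR false = false
[1] false OR false = false
[2.1.1.1] true AND false = false
[2.1.1.2] false AND false AND true = false
[2.1.1] false AND false = false
[2.1] NOT false = true
[2.2.2] true OR true = true
[2.2.3] false OR true = true
[2.2] true AND true AND true = true
[2] true → true = true
[root] false AND true = false
Overall: false → denied

Denied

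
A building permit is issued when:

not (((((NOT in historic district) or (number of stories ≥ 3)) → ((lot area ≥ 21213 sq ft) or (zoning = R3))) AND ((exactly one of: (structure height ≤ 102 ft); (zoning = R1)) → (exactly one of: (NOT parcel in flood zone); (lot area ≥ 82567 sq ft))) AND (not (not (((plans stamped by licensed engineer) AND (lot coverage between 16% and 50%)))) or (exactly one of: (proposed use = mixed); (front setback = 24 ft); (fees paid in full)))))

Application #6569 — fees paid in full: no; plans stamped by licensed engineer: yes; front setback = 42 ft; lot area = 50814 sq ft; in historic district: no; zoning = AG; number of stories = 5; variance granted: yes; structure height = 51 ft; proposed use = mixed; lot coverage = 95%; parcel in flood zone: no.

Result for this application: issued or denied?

Denied

Atomic conditions:
  NOT in historic district: no → true
  number of stories ≥ 3: 5 ≥ 3 is true
  lot area ≥ 21213 sq ft: 50814 ≥ 21213 is true
  zoning = R3: AG == R3 is false
  structure height ≤ 102 ft: 51 ≤ 102 is true
  zoning = R1: AG == R1 is false
  NOT parcel in flood zone: no → true
  lot area ≥ 82567 sq ft: 50814 ≥ 82567 is false
  plans stamped by licensed engineer: yes → true
  lot coverage between 16% and 50%: 95 in [16, 50] is false
  proposed use = mixed: mixed == mixed is true
  front setback = 24 ft: 42 == 24 is false
  fees paid in full: no → false
Combine:
[1.1.1] true OR true = true
[1.1.2] true OR false = true
[1.1] true → true = true
[1.2.1] exactly-one(true, false) = true
[1.2.2] exactly-one(true, false) = true
[1.2] true → true = true
[1.3.1.1.1] true AND false = false
[1.3.1.1] NOT false = true
[1.3.1] NOT true = false
[1.3.2] exactly-one(true, false, false) = true
[1.3] false OR true = true
[1] true AND true AND true = true
[root] NOT true = false
Overall: false → denied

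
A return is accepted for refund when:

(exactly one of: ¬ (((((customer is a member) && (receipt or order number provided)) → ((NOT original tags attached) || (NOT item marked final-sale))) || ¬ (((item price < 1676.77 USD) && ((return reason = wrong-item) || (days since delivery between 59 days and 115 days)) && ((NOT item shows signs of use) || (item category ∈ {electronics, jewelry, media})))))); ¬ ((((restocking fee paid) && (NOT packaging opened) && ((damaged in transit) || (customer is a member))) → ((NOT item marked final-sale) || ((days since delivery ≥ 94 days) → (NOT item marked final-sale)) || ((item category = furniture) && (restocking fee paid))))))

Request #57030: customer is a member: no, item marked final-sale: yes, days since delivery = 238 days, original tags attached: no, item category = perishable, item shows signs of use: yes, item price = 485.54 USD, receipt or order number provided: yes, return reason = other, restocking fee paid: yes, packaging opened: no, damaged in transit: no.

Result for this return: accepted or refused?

Refused

Atomic conditions:
  customer is a member: no → false
  receipt or order number provided: yes → true
  NOT original tags attached: no → true
  NOT item marked final-sale: yes → false
  item price < 1676.77 USD: 485.54 < 1676.77 is true
  return reason = wrong-item: other == wrong-item is false
  days since delivery between 59 days and 115 days: 238 in [59, 115] is false
  NOT item shows signs of use: yes → false
  item category ∈ {electronics, jewelry, media}: perishable is not in the set → false
  restocking fee paid: yes → true
  NOT packaging opened: no → true
  damaged in transit: no → false
  days since delivery ≥ 94 days: 238 ≥ 94 is true
  item category = furniture: perishable == furniture is false
Combine:
[1.1.1.1] false AND true = false
[1.1.1.2] true OR false = true
[1.1.1] false → true (antecedent false ⇒ implication holds) = true
[1.1.2.1.2] false OR false = false
[1.1.2.1.3] false OR false = false
[1.1.2.1] true AND false AND false = false
[1.1.2] NOT false = true
[1.1] true OR true = true
[1] NOT true = false
[2.1.1.3] false OR false = false
[2.1.1] true AND true AND false = false
[2.1.2.2] true → false = false
[2.1.2.3] false AND true = false
[2.1.2] false OR false OR false = false
[2.1] false → false (antecedent false ⇒ implication holds) = true
[2] NOT true = false
[root] exactly-one(false, false) = false
Overall: false → refused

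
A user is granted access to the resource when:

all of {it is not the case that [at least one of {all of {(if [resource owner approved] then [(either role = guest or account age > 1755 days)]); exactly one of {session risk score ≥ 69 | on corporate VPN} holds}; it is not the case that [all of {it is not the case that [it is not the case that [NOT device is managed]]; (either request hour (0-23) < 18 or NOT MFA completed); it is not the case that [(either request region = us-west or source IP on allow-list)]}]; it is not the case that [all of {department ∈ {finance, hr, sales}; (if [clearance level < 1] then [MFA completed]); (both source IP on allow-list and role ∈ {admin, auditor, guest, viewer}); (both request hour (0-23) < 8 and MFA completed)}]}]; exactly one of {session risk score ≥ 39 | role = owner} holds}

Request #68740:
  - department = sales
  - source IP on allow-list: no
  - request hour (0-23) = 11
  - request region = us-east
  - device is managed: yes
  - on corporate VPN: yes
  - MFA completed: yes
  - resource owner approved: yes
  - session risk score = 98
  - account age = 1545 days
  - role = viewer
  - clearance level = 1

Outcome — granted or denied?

Atomic conditions:
  resource owner approved: yes → true
  role = guest: viewer == guest is false
  account age > 1755 days: 1545 > 1755 is false
  session risk score ≥ 69: 98 ≥ 69 is true
  on corporate VPN: yes → true
  NOT device is managed: yes → false
  request hour (0-23) < 18: 11 < 18 is true
  NOT MFA completed: yes → false
  request region = us-west: us-east == us-west is false
  source IP on allow-list: no → false
  department ∈ {finance, hr, sales}: sales is in the set → true
  clearance level < 1: 1 < 1 is false
  MFA completed: yes → true
  role ∈ {admin, auditor, guest, viewer}: viewer is in the set → true
  request hour (0-23) < 8: 11 < 8 is false
  session risk score ≥ 39: 98 ≥ 39 is true
  role = owner: viewer == owner is false
Combine:
[1.1.1.1.2] false OR false = false
[1.1.1.1] true → false = false
[1.1.1.2] exactly-one(true, true) = false
[1.1.1] false AND false = false
[1.1.2.1.1.1] NOT false = true
[1.1.2.1.1] NOT true = false
[1.1.2.1.2] true OR false = true
[1.1.2.1.3.1] false OR false = false
[1.1.2.1.3] NOT false = true
[1.1.2.1] false AND true AND true = false
[1.1.2] NOT false = true
[1.1.3.1.2] false → true (antecedent false ⇒ implication holds) = true
[1.1.3.1.3] false AND true = false
[1.1.3.1.4] false AND true = false
[1.1.3.1] true AND true AND false AND false = false
[1.1.3] NOT false = true
[1.1] false OR true OR true = true
[1] NOT true = false
[2] exactly-one(true, false) = true
[root] false AND true = false
Overall: false → denied

Denied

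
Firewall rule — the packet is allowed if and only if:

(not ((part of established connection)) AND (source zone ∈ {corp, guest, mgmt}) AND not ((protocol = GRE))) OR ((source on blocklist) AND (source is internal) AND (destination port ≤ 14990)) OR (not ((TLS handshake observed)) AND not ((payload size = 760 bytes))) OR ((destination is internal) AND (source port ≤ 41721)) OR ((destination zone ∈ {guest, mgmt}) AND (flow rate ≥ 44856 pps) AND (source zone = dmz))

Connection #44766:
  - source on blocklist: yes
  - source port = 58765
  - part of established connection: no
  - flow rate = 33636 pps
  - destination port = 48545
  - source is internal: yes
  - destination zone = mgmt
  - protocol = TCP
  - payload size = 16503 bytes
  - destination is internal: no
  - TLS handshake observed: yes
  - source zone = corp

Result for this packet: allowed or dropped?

Atomic conditions:
  part of established connection: no → false
  source zone ∈ {corp, guest, mgmt}: corp is in the set → true
  protocol = GRE: TCP == GRE is false
  source on blocklist: yes → true
  source is internal: yes → true
  destination port ≤ 14990: 48545 ≤ 14990 is false
  TLS handshake observed: yes → true
  payload size = 760 bytes: 16503 == 760 is false
  destination is internal: no → false
  source port ≤ 41721: 58765 ≤ 41721 is false
  destination zone ∈ {guest, mgmt}: mgmt is in the set → true
  flow rate ≥ 44856 pps: 33636 ≥ 44856 is false
  source zone = dmz: corp == dmz is false
Combine:
[1.1] NOT false = true
[1.3] NOT false = true
[1] true AND true AND true = true
[2] true AND true AND false = false
[3.1] NOT true = false
[3.2] NOT false = true
[3] false AND true = false
[4] false AND false = false
[5] true AND false AND false = false
[root] true OR false OR false OR false OR false = true
Overall: true → allowed

Allowed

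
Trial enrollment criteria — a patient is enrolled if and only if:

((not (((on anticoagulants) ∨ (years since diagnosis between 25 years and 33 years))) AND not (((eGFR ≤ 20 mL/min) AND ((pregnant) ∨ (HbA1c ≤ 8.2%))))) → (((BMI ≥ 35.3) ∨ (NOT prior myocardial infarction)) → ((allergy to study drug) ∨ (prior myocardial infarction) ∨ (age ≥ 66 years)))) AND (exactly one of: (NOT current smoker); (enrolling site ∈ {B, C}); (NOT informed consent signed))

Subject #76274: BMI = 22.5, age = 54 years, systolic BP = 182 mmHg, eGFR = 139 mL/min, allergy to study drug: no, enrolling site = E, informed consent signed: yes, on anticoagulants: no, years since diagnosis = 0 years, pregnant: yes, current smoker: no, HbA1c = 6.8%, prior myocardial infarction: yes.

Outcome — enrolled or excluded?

Atomic conditions:
  on anticoagulants: no → false
  years since diagnosis between 25 years and 33 years: 0 in [25, 33] is false
  eGFR ≤ 20 mL/min: 139 ≤ 20 is false
  pregnant: yes → true
  HbA1c ≤ 8.2%: 6.8 ≤ 8.2 is true
  BMI ≥ 35.3: 22.5 ≥ 35.3 is false
  NOT prior myocardial infarction: yes → false
  allergy to study drug: no → false
  prior myocardial infarction: yes → true
  age ≥ 66 years: 54 ≥ 66 is false
  NOT current smoker: no → true
  enrolling site ∈ {B, C}: E is not in the set → false
  NOT informed consent signed: yes → false
Combine:
[1.1.1.1] false OR false = false
[1.1.1] NOT false = true
[1.1.2.1.2] true OR true = true
[1.1.2.1] false AND true = false
[1.1.2] NOT false = true
[1.1] true AND true = true
[1.2.1] false OR false = false
[1.2.2] false OR true OR false = true
[1.2] false → true (antecedent false ⇒ implication holds) = true
[1] true → true = true
[2] exactly-one(true, false, false) = true
[root] true AND true = true
Overall: true → enrolled

Enrolled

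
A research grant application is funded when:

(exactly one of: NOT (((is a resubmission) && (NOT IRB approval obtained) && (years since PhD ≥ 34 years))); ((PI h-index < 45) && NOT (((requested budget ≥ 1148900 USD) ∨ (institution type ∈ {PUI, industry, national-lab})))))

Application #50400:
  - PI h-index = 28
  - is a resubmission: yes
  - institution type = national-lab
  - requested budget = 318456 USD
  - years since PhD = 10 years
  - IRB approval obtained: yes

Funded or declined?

Atomic conditions:
  is a resubmission: yes → true
  NOT IRB approval obtained: yes → false
  years since PhD ≥ 34 years: 10 ≥ 34 is false
  PI h-index < 45: 28 < 45 is true
  requested budget ≥ 1148900 USD: 318456 ≥ 1148900 is false
  institution type ∈ {PUI, industry, national-lab}: national-lab is in the set → true
Combine:
[1.1] true AND false AND false = false
[1] NOT false = true
[2.2.1] false OR true = true
[2.2] NOT true = false
[2] true AND false = false
[root] exactly-one(true, false) = true
Overall: true → funded

Funded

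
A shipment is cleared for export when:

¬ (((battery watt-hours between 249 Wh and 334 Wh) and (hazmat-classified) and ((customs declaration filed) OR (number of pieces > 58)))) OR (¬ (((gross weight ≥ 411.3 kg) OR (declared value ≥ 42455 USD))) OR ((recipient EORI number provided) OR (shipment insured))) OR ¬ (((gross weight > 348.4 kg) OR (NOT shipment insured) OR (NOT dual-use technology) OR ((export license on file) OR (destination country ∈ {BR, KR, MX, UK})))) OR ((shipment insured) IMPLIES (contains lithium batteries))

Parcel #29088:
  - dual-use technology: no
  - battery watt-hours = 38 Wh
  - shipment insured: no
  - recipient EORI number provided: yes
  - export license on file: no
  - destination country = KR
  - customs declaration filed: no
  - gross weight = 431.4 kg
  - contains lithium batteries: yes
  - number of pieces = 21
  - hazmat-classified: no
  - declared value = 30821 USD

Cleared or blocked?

Cleared

Atomic conditions:
  battery watt-hours between 249 Wh and 334 Wh: 38 in [249, 334] is false
  hazmat-classified: no → false
  customs declaration filed: no → false
  number of pieces > 58: 21 > 58 is false
  gross weight ≥ 411.3 kg: 431.4 ≥ 411.3 is true
  declared value ≥ 42455 USD: 30821 ≥ 42455 is false
  recipient EORI number provided: yes → true
  shipment insured: no → false
  gross weight > 348.4 kg: 431.4 > 348.4 is true
  NOT shipment insured: no → true
  NOT dual-use technology: no → true
  export license on file: no → false
  destination country ∈ {BR, KR, MX, UK}: KR is in the set → true
  contains lithium batteries: yes → true
Combine:
[1.1.3] false OR false = false
[1.1] false AND false AND false = false
[1] NOT false = true
[2.1.1] true OR false = true
[2.1] NOT true = false
[2.2] true OR false = true
[2] false OR true = true
[3.1.4] false OR true = true
[3.1] true OR true OR true OR true = true
[3] NOT true = false
[4] false → true (antecedent false ⇒ implication holds) = true
[root] true OR true OR false OR true = true
Overall: true → cleared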